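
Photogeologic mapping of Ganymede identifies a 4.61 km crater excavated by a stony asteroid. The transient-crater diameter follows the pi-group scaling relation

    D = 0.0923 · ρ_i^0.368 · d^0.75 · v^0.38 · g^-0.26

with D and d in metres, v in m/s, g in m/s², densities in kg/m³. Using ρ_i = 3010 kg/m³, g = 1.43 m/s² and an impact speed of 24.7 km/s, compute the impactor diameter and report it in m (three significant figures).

d ≈ 243 m

Rearranging for d: d = [D / (0.0923 · 3010^0.368 · 24700^0.38 · 1.43^-0.26)]^(1/0.75).
D = 4610 m.
3010^0.368 = 19.06
24700^0.38 = 46.69
1.43^-0.26 = 0.9112
Denominator = 0.0923 × 19.06 × 46.69 × 0.9112 = 74.84
D / 74.84 = 4610 / 74.84 = 61.60
d = 61.60^(1/0.75) = 61.60^1.3333 = 243.2 m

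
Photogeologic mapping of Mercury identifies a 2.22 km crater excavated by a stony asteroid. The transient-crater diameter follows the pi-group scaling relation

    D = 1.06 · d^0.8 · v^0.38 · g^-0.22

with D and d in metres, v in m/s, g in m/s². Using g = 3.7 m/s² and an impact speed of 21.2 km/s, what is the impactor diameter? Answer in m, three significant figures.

d ≈ 179 m

Rearranging for d: d = [D / (1.06 · 21200^0.38 · 3.7^-0.22)]^(1/0.8).
D = 2220 m.
21200^0.38 = 44.06
3.7^-0.22 = 0.7499
Denominator = 1.06 × 44.06 × 0.7499 = 35.02
D / 35.02 = 2220 / 35.02 = 63.39
d = 63.39^(1/0.8) = 63.39^1.25 = 178.9 m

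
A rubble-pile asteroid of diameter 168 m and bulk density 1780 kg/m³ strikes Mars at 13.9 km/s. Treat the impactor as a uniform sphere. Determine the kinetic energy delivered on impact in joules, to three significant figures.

E ≈ 4.27 × 10^17 J

v = 13900 m/s.
Mass m = (π/6) ρ d³ = (π/6) × 1780 × (168)³ = 4.419 × 10^9 kg
E = ½ m v² = 0.5 × 4.419 × 10^9 × (13900)² = 4.269 × 10^17 J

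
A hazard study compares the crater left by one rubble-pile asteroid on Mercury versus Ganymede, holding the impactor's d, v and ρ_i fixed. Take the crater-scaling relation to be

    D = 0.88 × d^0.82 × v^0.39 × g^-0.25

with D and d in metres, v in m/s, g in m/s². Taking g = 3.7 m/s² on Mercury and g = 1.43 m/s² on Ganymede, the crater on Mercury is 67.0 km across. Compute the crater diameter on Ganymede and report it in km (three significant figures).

D ≈ 85.0 km

All impactor-dependent factors cancel in the ratio, leaving D_Ganymede/D_Mercury = (g_Ganymede/g_Mercury)^-0.25.
(1.43/3.7)^-0.25 = 0.3865^-0.25 = 1.268
D_Ganymede = 1.268 × 67.0 km = 85.0 km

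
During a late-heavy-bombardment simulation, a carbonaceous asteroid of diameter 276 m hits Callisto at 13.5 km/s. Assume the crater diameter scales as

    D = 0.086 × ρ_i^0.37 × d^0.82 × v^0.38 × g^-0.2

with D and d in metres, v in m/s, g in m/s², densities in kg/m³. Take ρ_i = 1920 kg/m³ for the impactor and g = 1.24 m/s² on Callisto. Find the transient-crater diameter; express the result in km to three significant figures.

In SI units: v = 13500 m/s.
ρ_i^0.37 = 1920^0.37 = 16.40
d^0.82 = 276^0.82 = 100.4
v^0.38 = 13500^0.38 = 37.11
g^-0.2 = 1.24^-0.2 = 0.9579
D = 0.086 × 16.40 × 100.4 × 37.11 × 0.9579 = 5034 m
   = 5.034 km

D ≈ 5.03 km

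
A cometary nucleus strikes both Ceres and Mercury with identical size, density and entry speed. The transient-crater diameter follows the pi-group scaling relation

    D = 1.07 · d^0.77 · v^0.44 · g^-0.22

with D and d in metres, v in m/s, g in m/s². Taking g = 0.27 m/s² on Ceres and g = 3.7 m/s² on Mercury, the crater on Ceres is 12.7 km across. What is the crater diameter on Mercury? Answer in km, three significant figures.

D ≈ 7.14 km

All impactor-dependent factors cancel in the ratio, leaving D_Mercury/D_Ceres = (g_Mercury/g_Ceres)^-0.22.
(3.7/0.27)^-0.22 = 13.70^-0.22 = 0.5622
D_Mercury = 0.5622 × 12.7 km = 7.14 km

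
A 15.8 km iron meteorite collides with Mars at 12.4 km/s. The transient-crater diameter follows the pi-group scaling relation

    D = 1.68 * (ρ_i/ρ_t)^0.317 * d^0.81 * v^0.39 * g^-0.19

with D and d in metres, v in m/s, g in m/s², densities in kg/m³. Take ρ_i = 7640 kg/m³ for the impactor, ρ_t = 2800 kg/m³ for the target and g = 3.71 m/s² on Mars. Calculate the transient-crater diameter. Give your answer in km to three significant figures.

D ≈ 179 km

In SI units: d = 15800 m, v = 12400 m/s.
(ρ_i/ρ_t)^0.317 = (7640/2800)^0.317 = 1.375
d^0.81 = 15800^0.81 = 2517
v^0.39 = 12400^0.39 = 39.49
g^-0.19 = 3.71^-0.19 = 0.7795
D = 1.68 × 1.375 × 2517 × 39.49 × 0.7795 = 1.790 × 10^5 m
   = 179.0 km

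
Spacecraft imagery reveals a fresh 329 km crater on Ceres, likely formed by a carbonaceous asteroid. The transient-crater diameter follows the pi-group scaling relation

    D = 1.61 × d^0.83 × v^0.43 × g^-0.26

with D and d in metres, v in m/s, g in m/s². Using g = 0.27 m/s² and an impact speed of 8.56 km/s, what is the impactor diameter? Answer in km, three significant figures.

d ≈ 15.2 km

Rearranging for d: d = [D / (1.61 · 8560^0.43 · 0.27^-0.26)]^(1/0.83).
D = 329000 m.
8560^0.43 = 49.09
0.27^-0.26 = 1.406
Denominator = 1.61 × 49.09 × 1.406 = 111.1
D / 111.1 = 329000 / 111.1 = 2961
d = 2961^(1/0.83) = 2961^1.2048 = 15219 m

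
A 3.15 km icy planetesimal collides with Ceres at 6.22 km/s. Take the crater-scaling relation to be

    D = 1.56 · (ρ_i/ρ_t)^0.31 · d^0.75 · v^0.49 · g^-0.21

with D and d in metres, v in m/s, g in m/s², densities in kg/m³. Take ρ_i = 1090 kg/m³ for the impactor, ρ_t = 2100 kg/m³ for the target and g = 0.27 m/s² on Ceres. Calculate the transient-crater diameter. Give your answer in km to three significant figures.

D ≈ 50.9 km

In SI units: d = 3150 m, v = 6220 m/s.
(ρ_i/ρ_t)^0.31 = (1090/2100)^0.31 = 0.8160
d^0.75 = 3150^0.75 = 420.5
v^0.49 = 6220^0.49 = 72.27
g^-0.21 = 0.27^-0.21 = 1.316
D = 1.56 × 0.8160 × 420.5 × 72.27 × 1.316 = 50909 m
   = 50.91 km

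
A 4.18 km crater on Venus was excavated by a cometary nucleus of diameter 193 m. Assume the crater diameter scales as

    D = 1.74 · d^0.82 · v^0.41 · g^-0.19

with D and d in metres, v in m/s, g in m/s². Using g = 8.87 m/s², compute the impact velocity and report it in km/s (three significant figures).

v ≈ 13.0 km/s

Rearranging for v: v = [D / (1.74 · 193^0.82 · 8.87^-0.19)]^(1/0.41).
D = 4180 m.
193^0.82 = 74.84
8.87^-0.19 = 0.6605
Denominator = 1.74 × 74.84 × 0.6605 = 86.01
D / 86.01 = 4180 / 86.01 = 48.60
v = 48.60^(1/0.41) = 48.60^2.439 = 12993 m/s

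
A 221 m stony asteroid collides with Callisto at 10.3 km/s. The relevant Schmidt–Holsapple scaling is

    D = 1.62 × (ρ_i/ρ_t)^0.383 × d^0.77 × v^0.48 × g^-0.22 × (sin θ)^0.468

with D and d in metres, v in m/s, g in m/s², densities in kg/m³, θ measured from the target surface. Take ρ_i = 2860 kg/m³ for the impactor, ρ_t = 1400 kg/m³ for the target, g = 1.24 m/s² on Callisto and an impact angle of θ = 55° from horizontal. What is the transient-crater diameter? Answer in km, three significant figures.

In SI units: v = 10300 m/s.
(ρ_i/ρ_t)^0.383 = (2860/1400)^0.383 = 1.315
d^0.77 = 221^0.77 = 63.85
v^0.48 = 10300^0.48 = 84.36
g^-0.22 = 1.24^-0.22 = 0.9538
(sin 55°)^0.468 = 0.8192^0.468 = 0.9109
D = 1.62 × 1.315 × 63.85 × 84.36 × 0.9538 × 0.9109 = 9969 m
   = 9.969 km

D ≈ 9.97 km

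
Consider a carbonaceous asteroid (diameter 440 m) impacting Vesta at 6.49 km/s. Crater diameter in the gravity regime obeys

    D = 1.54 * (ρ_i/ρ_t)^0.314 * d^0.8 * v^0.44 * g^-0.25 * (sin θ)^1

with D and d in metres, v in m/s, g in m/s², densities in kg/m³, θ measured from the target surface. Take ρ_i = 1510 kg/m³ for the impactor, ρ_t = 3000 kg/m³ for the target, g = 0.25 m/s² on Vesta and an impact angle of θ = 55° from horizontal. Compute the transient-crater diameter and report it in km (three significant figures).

D ≈ 8.91 km

In SI units: v = 6490 m/s.
(ρ_i/ρ_t)^0.314 = (1510/3000)^0.314 = 0.8061
d^0.8 = 440^0.8 = 130.2
v^0.44 = 6490^0.44 = 47.58
g^-0.25 = 0.25^-0.25 = 1.414
(sin 55°)^1 = 0.8192^1 = 0.8192
D = 1.54 × 0.8061 × 130.2 × 47.58 × 1.414 × 0.8192 = 8908 m
   = 8.908 km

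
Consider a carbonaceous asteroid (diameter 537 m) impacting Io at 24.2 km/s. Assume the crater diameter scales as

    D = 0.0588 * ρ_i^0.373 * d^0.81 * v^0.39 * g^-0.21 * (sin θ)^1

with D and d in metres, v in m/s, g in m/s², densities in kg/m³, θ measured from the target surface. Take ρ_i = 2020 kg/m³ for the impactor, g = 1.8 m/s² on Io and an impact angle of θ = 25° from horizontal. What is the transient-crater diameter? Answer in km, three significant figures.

D ≈ 3.13 km

In SI units: v = 24200 m/s.
ρ_i^0.373 = 2020^0.373 = 17.10
d^0.81 = 537^0.81 = 162.7
v^0.39 = 24200^0.39 = 51.25
g^-0.21 = 1.8^-0.21 = 0.8839
(sin 25°)^1 = 0.4226^1 = 0.4226
D = 0.0588 × 17.10 × 162.7 × 51.25 × 0.8839 × 0.4226 = 3132 m
   = 3.132 km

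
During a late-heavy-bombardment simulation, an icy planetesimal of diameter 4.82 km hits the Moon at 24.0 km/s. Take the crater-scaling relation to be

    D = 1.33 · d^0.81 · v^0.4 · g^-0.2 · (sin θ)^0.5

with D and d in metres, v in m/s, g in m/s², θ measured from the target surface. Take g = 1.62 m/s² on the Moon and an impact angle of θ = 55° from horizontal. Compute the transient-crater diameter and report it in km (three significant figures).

D ≈ 59.4 km

In SI units: d = 4820 m, v = 24000 m/s.
d^0.81 = 4820^0.81 = 962.2
v^0.4 = 24000^0.4 = 56.50
g^-0.2 = 1.62^-0.2 = 0.9080
(sin 55°)^0.5 = 0.8192^0.5 = 0.9051
D = 1.33 × 962.2 × 56.50 × 0.9080 × 0.9051 = 59422 m
   = 59.42 km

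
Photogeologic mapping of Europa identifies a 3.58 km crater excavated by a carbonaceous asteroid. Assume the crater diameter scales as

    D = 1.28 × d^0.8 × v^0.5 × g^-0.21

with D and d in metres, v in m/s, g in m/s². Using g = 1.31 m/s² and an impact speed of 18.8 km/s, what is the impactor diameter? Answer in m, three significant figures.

d ≈ 46.5 m

Rearranging for d: d = [D / (1.28 · 18800^0.5 · 1.31^-0.21)]^(1/0.8).
D = 3580 m.
18800^0.5 = 137.1
1.31^-0.21 = 0.9449
Denominator = 1.28 × 137.1 × 0.9449 = 165.8
D / 165.8 = 3580 / 165.8 = 21.59
d = 21.59^(1/0.8) = 21.59^1.25 = 46.54 m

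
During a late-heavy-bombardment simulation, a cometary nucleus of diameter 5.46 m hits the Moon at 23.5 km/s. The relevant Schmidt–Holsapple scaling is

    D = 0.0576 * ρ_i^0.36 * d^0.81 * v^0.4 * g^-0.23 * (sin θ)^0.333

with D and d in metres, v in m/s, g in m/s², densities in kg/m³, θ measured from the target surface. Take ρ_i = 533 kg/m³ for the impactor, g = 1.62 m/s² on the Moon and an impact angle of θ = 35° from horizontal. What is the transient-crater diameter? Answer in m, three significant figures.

D ≈ 91.0 m

In SI units: v = 23500 m/s.
ρ_i^0.36 = 533^0.36 = 9.586
d^0.81 = 5.46^0.81 = 3.955
v^0.4 = 23500^0.4 = 56.03
g^-0.23 = 1.62^-0.23 = 0.8950
(sin 35°)^0.333 = 0.5736^0.333 = 0.8310
D = 0.0576 × 9.586 × 3.955 × 56.03 × 0.8950 × 0.8310 = 91.00 m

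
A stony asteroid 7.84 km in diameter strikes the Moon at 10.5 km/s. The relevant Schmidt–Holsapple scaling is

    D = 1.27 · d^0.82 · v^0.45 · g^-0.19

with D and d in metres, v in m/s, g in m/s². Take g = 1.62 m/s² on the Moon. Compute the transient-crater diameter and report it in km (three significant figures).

D ≈ 117 km

In SI units: d = 7840 m, v = 10500 m/s.
d^0.82 = 7840^0.82 = 1561
v^0.45 = 10500^0.45 = 64.50
g^-0.19 = 1.62^-0.19 = 0.9124
D = 1.27 × 1561 × 64.50 × 0.9124 = 1.167 × 10^5 m
   = 116.7 km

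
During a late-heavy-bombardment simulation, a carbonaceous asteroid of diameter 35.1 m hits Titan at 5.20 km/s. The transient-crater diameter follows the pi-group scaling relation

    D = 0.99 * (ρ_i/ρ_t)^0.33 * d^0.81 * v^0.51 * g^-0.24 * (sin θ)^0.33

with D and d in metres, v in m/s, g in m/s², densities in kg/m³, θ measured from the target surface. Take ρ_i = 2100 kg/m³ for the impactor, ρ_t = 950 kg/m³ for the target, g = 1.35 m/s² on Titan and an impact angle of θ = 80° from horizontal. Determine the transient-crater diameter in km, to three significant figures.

D ≈ 1.67 km

In SI units: v = 5200 m/s.
(ρ_i/ρ_t)^0.33 = (2100/950)^0.33 = 1.299
d^0.81 = 35.1^0.81 = 17.85
v^0.51 = 5200^0.51 = 78.55
g^-0.24 = 1.35^-0.24 = 0.9305
(sin 80°)^0.33 = 0.9848^0.33 = 0.9950
D = 0.99 × 1.299 × 17.85 × 78.55 × 0.9305 × 0.9950 = 1669 m
   = 1.669 km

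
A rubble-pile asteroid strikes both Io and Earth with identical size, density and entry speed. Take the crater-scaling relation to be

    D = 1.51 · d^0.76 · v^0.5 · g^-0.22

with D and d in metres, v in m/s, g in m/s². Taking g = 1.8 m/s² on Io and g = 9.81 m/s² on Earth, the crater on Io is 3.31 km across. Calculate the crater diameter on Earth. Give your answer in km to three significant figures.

D ≈ 2.28 km

All impactor-dependent factors cancel in the ratio, leaving D_Earth/D_Io = (g_Earth/g_Io)^-0.22.
(9.81/1.8)^-0.22 = 5.450^-0.22 = 0.6886
D_Earth = 0.6886 × 3.31 km = 2.28 km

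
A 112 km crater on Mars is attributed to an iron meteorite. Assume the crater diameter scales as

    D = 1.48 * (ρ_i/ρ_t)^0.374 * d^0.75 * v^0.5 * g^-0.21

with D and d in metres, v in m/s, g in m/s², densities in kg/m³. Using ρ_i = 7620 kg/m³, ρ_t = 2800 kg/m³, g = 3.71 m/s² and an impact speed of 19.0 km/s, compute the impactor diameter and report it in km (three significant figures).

Rearranging for d: d = [D / (1.48 · (7620/2800)^0.374 · 19000^0.5 · 3.71^-0.21)]^(1/0.75).
D = 112000 m.
(7620/2800)^0.374 = 1.454
19000^0.5 = 137.8
3.71^-0.21 = 0.7593
Denominator = 1.48 × 1.454 × 137.8 × 0.7593 = 225.2
D / 225.2 = 112000 / 225.2 = 497.3
d = 497.3^(1/0.75) = 497.3^1.3333 = 3939 m

d ≈ 3.94 km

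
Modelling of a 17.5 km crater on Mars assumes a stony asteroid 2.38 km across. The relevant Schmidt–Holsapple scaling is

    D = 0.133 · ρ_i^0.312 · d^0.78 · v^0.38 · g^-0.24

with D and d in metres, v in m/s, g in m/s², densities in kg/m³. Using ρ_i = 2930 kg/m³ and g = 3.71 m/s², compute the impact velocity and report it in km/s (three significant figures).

v ≈ 11.3 km/s

Rearranging for v: v = [D / (0.133 · 2930^0.312 · 2380^0.78 · 3.71^-0.24)]^(1/0.38).
D = 17500 m.
2930^0.312 = 12.07
2380^0.78 = 430.3
3.71^-0.24 = 0.7300
Denominator = 0.133 × 12.07 × 430.3 × 0.7300 = 504.3
D / 504.3 = 17500 / 504.3 = 34.70
v = 34.70^(1/0.38) = 34.70^2.6316 = 11312 m/s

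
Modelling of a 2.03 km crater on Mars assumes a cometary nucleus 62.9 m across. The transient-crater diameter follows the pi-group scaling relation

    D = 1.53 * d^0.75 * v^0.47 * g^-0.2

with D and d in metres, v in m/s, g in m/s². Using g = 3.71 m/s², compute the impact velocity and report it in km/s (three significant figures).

Rearranging for v: v = [D / (1.53 · 62.9^0.75 · 3.71^-0.2)]^(1/0.47).
D = 2030 m.
62.9^0.75 = 22.34
3.71^-0.2 = 0.7694
Denominator = 1.53 × 22.34 × 0.7694 = 26.30
D / 26.30 = 2030 / 26.30 = 77.19
v = 77.19^(1/0.47) = 77.19^2.1277 = 10379 m/s

v ≈ 10.4 km/s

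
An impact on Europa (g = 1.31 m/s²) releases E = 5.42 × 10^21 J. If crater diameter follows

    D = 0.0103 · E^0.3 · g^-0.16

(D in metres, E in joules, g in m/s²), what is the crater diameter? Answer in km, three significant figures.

D ≈ 32.7 km

E^0.3 = (5.42 × 10^21)^0.3 = 3.313 × 10^6
g^-0.16 = 1.31^-0.16 = 0.9577
D = 0.0103 × 3.313 × 10^6 × 0.9577 = 32680 m
   = 32.68 km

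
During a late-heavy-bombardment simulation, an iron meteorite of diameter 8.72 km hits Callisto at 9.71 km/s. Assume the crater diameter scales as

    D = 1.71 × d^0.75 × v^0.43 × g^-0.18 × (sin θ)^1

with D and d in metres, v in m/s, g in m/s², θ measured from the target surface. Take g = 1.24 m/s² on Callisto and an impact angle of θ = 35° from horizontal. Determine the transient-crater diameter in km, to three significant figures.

D ≈ 44.1 km

In SI units: d = 8720 m, v = 9710 m/s.
d^0.75 = 8720^0.75 = 902.4
v^0.43 = 9710^0.43 = 51.82
g^-0.18 = 1.24^-0.18 = 0.9620
(sin 35°)^1 = 0.5736^1 = 0.5736
D = 1.71 × 902.4 × 51.82 × 0.9620 × 0.5736 = 44124 m
   = 44.12 km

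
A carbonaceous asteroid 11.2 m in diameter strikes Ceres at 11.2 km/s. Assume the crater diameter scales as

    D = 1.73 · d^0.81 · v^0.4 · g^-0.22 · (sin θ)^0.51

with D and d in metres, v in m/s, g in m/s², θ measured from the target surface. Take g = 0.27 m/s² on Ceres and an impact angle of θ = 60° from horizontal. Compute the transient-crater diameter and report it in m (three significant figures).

D ≈ 632 m

In SI units: v = 11200 m/s.
d^0.81 = 11.2^0.81 = 7.077
v^0.4 = 11200^0.4 = 41.66
g^-0.22 = 0.27^-0.22 = 1.334
(sin 60°)^0.51 = 0.8660^0.51 = 0.9293
D = 1.73 × 7.077 × 41.66 × 1.334 × 0.9293 = 632.3 m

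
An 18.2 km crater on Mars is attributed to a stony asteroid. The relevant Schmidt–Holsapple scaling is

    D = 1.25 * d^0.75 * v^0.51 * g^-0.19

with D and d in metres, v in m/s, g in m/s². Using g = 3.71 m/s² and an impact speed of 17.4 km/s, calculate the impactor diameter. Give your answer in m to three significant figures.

Rearranging for d: d = [D / (1.25 · 17400^0.51 · 3.71^-0.19)]^(1/0.75).
D = 18200 m.
17400^0.51 = 145.4
3.71^-0.19 = 0.7795
Denominator = 1.25 × 145.4 × 0.7795 = 141.7
D / 141.7 = 18200 / 141.7 = 128.4
d = 128.4^(1/0.75) = 128.4^1.3333 = 647.7 m

d ≈ 648 m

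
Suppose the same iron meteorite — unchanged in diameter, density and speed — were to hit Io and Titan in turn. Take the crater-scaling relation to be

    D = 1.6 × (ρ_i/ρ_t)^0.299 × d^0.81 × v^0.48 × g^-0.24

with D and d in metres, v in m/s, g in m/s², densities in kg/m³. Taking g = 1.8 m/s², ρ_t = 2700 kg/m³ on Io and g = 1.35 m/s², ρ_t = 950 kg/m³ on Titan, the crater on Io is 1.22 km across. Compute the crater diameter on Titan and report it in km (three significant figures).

The impactor-only factors (d, v, ρ_i) cancel in the ratio, leaving D_Titan/D_Io = (g_Titan/g_Io)^-0.24 · (ρ_t,Io/ρ_t,Titan)^0.299.
(1.35/1.8)^-0.24 = 0.7500^-0.24 = 1.071
(2700/950)^0.299 = 2.842^0.299 = 1.367
Ratio = 1.071 × 1.367 = 1.464
D_Titan = 1.464 × 1.22 km = 1.79 km

D ≈ 1.79 km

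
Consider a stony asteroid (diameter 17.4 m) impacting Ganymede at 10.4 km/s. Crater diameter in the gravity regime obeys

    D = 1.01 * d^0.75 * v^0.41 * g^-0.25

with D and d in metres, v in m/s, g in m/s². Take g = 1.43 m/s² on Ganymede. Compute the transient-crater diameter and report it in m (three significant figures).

D ≈ 349 m

In SI units: v = 10400 m/s.
d^0.75 = 17.4^0.75 = 8.519
v^0.41 = 10400^0.41 = 44.36
g^-0.25 = 1.43^-0.25 = 0.9145
D = 1.01 × 8.519 × 44.36 × 0.9145 = 349.0 m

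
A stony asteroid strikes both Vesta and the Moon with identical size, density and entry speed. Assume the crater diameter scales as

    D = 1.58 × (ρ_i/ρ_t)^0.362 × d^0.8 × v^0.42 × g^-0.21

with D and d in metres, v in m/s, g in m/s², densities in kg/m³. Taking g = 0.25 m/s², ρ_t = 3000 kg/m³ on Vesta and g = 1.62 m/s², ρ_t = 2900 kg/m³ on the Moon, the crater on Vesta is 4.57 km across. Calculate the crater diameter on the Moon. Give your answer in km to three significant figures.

The impactor-only factors (d, v, ρ_i) cancel in the ratio, leaving D_Moon/D_Vesta = (g_Moon/g_Vesta)^-0.21 · (ρ_t,Vesta/ρ_t,Moon)^0.362.
(1.62/0.25)^-0.21 = 6.480^-0.21 = 0.6754
(3000/2900)^0.362 = 1.034^0.362 = 1.012
Ratio = 0.6754 × 1.012 = 0.6835
D_Moon = 0.6835 × 4.57 km = 3.12 km

D ≈ 3.12 km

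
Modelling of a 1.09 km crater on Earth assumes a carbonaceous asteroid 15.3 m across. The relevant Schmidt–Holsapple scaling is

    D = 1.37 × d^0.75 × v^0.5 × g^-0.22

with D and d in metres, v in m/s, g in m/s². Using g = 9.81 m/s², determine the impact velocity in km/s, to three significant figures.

v ≈ 28.9 km/s

Rearranging for v: v = [D / (1.37 · 15.3^0.75 · 9.81^-0.22)]^(1/0.5).
D = 1090 m.
15.3^0.75 = 7.736
9.81^-0.22 = 0.6051
Denominator = 1.37 × 7.736 × 0.6051 = 6.413
D / 6.413 = 1090 / 6.413 = 170.0
v = 170.0^(1/0.5) = 170.0^2 = 28900 m/s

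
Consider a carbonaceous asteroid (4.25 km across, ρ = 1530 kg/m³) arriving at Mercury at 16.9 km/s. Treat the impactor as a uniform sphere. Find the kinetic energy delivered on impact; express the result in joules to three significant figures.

d = 4250 m; v = 16900 m/s.
Mass m = (π/6) ρ d³ = (π/6) × 1530 × (4250)³ = 6.150 × 10^13 kg
E = ½ m v² = 0.5 × 6.150 × 10^13 × (16900)² = 8.783 × 10^21 J

E ≈ 8.78 × 10^21 J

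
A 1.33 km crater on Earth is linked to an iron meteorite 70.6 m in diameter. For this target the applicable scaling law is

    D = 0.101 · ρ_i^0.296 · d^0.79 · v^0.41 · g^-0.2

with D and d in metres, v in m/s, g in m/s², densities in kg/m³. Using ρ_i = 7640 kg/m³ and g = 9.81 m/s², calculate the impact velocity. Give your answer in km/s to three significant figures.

v ≈ 14.6 km/s

Rearranging for v: v = [D / (0.101 · 7640^0.296 · 70.6^0.79 · 9.81^-0.2)]^(1/0.41).
D = 1330 m.
7640^0.296 = 14.11
70.6^0.79 = 28.88
9.81^-0.2 = 0.6334
Denominator = 0.101 × 14.11 × 28.88 × 0.6334 = 26.07
D / 26.07 = 1330 / 26.07 = 51.02
v = 51.02^(1/0.41) = 51.02^2.439 = 14628 m/s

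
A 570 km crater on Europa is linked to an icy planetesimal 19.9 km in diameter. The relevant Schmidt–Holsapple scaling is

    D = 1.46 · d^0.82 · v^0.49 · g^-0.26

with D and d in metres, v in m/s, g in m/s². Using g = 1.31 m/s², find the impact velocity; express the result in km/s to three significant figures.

Rearranging for v: v = [D / (1.46 · 19900^0.82 · 1.31^-0.26)]^(1/0.49).
D = 570000 m.
19900^0.82 = 3350
1.31^-0.26 = 0.9322
Denominator = 1.46 × 3350 × 0.9322 = 4559
D / 4559 = 570000 / 4559 = 125.0
v = 125.0^(1/0.49) = 125.0^2.0408 = 19027 m/s

v ≈ 19.0 km/s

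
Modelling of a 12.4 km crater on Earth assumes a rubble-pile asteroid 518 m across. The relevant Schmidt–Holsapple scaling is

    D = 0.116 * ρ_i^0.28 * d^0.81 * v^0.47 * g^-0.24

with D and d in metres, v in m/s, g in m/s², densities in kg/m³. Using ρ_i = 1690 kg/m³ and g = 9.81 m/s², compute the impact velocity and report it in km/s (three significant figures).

v ≈ 40.3 km/s

Rearranging for v: v = [D / (0.116 · 1690^0.28 · 518^0.81 · 9.81^-0.24)]^(1/0.47).
D = 12400 m.
1690^0.28 = 8.013
518^0.81 = 158.0
9.81^-0.24 = 0.5781
Denominator = 0.116 × 8.013 × 158.0 × 0.5781 = 84.90
D / 84.90 = 12400 / 84.90 = 146.1
v = 146.1^(1/0.47) = 146.1^2.1277 = 40339 m/s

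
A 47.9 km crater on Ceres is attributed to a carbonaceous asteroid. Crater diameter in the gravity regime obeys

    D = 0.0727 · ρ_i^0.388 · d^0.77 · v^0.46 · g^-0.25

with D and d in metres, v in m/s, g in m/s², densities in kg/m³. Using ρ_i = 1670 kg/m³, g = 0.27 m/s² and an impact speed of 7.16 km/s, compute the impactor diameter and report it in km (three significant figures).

d ≈ 2.79 km

Rearranging for d: d = [D / (0.0727 · 1670^0.388 · 7160^0.46 · 0.27^-0.25)]^(1/0.77).
D = 47900 m.
1670^0.388 = 17.80
7160^0.46 = 59.33
0.27^-0.25 = 1.387
Denominator = 0.0727 × 17.80 × 59.33 × 1.387 = 106.5
D / 106.5 = 47900 / 106.5 = 449.8
d = 449.8^(1/0.77) = 449.8^1.2987 = 2789 m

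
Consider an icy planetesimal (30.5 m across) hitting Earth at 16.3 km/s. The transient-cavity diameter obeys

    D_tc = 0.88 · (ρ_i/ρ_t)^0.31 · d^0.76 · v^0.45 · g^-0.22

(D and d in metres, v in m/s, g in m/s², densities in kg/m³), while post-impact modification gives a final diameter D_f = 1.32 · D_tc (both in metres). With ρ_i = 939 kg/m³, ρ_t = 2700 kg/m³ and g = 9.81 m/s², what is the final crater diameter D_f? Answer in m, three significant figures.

v = 16300 m/s.
(ρ_i/ρ_t)^0.31 = (939/2700)^0.31 = 0.7208
d^0.76 = 30.5^0.76 = 13.43
v^0.45 = 16300^0.45 = 78.61
g^-0.22 = 9.81^-0.22 = 0.6051
D_tc = 0.88 × 0.7208 × 13.43 × 78.61 × 0.6051 = 405.2 m
D_f = 1.32 × 405.2 = 534.9 m

D_f ≈ 535 m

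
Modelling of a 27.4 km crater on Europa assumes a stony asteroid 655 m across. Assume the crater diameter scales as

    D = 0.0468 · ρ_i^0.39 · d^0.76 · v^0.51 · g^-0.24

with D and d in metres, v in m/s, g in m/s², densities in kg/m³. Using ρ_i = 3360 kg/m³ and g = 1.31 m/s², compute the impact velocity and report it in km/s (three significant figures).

Rearranging for v: v = [D / (0.0468 · 3360^0.39 · 655^0.76 · 1.31^-0.24)]^(1/0.51).
D = 27400 m.
3360^0.39 = 23.73
655^0.76 = 138.1
1.31^-0.24 = 0.9372
Denominator = 0.0468 × 23.73 × 138.1 × 0.9372 = 143.7
D / 143.7 = 27400 / 143.7 = 190.7
v = 190.7^(1/0.51) = 190.7^1.9608 = 29601 m/s

v ≈ 29.6 km/s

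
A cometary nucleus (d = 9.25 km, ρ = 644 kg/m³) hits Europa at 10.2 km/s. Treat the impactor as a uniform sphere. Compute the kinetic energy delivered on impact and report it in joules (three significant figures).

d = 9250 m; v = 10200 m/s.
Mass m = (π/6) ρ d³ = (π/6) × 644 × (9250)³ = 2.669 × 10^14 kg
E = ½ m v² = 0.5 × 2.669 × 10^14 × (10200)² = 1.388 × 10^22 J

E ≈ 1.39 × 10^22 J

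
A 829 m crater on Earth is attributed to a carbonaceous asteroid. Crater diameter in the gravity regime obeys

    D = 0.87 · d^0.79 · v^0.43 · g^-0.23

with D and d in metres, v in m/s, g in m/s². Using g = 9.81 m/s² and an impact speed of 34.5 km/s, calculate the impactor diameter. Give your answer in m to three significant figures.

d ≈ 38.9 m

Rearranging for d: d = [D / (0.87 · 34500^0.43 · 9.81^-0.23)]^(1/0.79).
34500^0.43 = 89.38
9.81^-0.23 = 0.5914
Denominator = 0.87 × 89.38 × 0.5914 = 45.99
D / 45.99 = 829 / 45.99 = 18.03
d = 18.03^(1/0.79) = 18.03^1.2658 = 38.89 m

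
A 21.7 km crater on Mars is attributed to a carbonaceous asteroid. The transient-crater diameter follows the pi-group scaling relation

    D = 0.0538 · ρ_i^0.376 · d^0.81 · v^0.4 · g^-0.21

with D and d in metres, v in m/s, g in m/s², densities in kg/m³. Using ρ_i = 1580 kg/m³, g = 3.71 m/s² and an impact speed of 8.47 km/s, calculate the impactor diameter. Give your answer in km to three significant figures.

d ≈ 4.40 km

Rearranging for d: d = [D / (0.0538 · 1580^0.376 · 8470^0.4 · 3.71^-0.21)]^(1/0.81).
D = 21700 m.
1580^0.376 = 15.95
8470^0.4 = 37.25
3.71^-0.21 = 0.7593
Denominator = 0.0538 × 15.95 × 37.25 × 0.7593 = 24.27
D / 24.27 = 21700 / 24.27 = 894.1
d = 894.1^(1/0.81) = 894.1^1.2346 = 4403 m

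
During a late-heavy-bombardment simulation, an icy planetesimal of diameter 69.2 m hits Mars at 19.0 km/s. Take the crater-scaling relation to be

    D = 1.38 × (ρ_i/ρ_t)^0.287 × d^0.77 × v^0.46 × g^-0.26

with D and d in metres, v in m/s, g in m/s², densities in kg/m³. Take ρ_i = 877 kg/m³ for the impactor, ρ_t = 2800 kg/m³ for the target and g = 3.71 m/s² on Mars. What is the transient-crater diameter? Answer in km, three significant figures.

D ≈ 1.71 km

In SI units: v = 19000 m/s.
(ρ_i/ρ_t)^0.287 = (877/2800)^0.287 = 0.7166
d^0.77 = 69.2^0.77 = 26.11
v^0.46 = 19000^0.46 = 92.95
g^-0.26 = 3.71^-0.26 = 0.7112
D = 1.38 × 0.7166 × 26.11 × 92.95 × 0.7112 = 1707 m
   = 1.707 km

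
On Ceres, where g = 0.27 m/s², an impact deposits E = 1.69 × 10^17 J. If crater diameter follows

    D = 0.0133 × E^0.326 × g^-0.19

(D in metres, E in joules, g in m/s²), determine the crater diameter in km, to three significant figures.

D ≈ 7.05 km

E^0.326 = (1.69 × 10^17)^0.326 = 4.133 × 10^5
g^-0.19 = 0.27^-0.19 = 1.282
D = 0.0133 × 4.133 × 10^5 × 1.282 = 7047 m
   = 7.047 km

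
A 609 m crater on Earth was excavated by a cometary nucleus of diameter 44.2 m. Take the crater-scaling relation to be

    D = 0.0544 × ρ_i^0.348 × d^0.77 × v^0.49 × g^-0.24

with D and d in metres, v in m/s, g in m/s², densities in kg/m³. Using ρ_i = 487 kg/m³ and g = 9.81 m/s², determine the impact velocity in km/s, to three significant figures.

v ≈ 18.0 km/s

Rearranging for v: v = [D / (0.0544 · 487^0.348 · 44.2^0.77 · 9.81^-0.24)]^(1/0.49).
487^0.348 = 8.615
44.2^0.77 = 18.49
9.81^-0.24 = 0.5781
Denominator = 0.0544 × 8.615 × 18.49 × 0.5781 = 5.009
D / 5.009 = 609 / 5.009 = 121.6
v = 121.6^(1/0.49) = 121.6^2.0408 = 17986 m/s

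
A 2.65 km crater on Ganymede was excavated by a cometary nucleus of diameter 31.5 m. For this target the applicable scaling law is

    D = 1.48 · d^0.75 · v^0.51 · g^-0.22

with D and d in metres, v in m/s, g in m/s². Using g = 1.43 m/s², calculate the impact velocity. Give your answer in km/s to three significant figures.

v ≈ 17.5 km/s

Rearranging for v: v = [D / (1.48 · 31.5^0.75 · 1.43^-0.22)]^(1/0.51).
D = 2650 m.
31.5^0.75 = 13.30
1.43^-0.22 = 0.9243
Denominator = 1.48 × 13.30 × 0.9243 = 18.19
D / 18.19 = 2650 / 18.19 = 145.7
v = 145.7^(1/0.51) = 145.7^1.9608 = 17463 m/s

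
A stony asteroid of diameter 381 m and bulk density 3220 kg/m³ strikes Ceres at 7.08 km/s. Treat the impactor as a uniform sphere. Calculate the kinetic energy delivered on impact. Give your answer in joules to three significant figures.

v = 7080 m/s.
Mass m = (π/6) ρ d³ = (π/6) × 3220 × (381)³ = 9.325 × 10^10 kg
E = ½ m v² = 0.5 × 9.325 × 10^10 × (7080)² = 2.337 × 10^18 J

E ≈ 2.34 × 10^18 J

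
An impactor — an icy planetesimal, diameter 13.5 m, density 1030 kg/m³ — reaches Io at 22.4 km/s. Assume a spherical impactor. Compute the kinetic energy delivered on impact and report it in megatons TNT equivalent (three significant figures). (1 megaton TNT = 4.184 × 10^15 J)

E ≈ 0.0796 Mt TNT

v = 22400 m/s.
Mass m = (π/6) ρ d³ = (π/6) × 1030 × (13.5)³ = 1.327 × 10^6 kg
E = ½ m v² = 0.5 × 1.327 × 10^6 × (22400)² = 3.329 × 10^14 J
   = 3.329 × 10^14 / 4.184×10^15 = 0.07957 Mt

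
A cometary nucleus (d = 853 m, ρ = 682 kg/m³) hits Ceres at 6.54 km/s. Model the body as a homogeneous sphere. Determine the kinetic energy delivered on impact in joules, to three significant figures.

v = 6540 m/s.
Mass m = (π/6) ρ d³ = (π/6) × 682 × (853)³ = 2.216 × 10^11 kg
E = ½ m v² = 0.5 × 2.216 × 10^11 × (6540)² = 4.739 × 10^18 J

E ≈ 4.74 × 10^18 J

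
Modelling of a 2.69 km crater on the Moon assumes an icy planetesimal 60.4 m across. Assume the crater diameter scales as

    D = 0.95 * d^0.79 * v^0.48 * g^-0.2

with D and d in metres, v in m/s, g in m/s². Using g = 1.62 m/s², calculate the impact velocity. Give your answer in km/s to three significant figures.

v ≈ 22.3 km/s

Rearranging for v: v = [D / (0.95 · 60.4^0.79 · 1.62^-0.2)]^(1/0.48).
D = 2690 m.
60.4^0.79 = 25.53
1.62^-0.2 = 0.9080
Denominator = 0.95 × 25.53 × 0.9080 = 22.02
D / 22.02 = 2690 / 22.02 = 122.2
v = 122.2^(1/0.48) = 122.2^2.0833 = 22284 m/s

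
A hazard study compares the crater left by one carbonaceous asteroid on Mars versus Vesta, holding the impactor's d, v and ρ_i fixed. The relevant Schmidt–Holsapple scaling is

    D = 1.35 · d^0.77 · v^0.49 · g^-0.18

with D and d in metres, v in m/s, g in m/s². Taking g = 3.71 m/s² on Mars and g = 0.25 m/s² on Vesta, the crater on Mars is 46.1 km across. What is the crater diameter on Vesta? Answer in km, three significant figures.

All impactor-dependent factors cancel in the ratio, leaving D_Vesta/D_Mars = (g_Vesta/g_Mars)^-0.18.
(0.25/3.71)^-0.18 = 0.06739^-0.18 = 1.625
D_Vesta = 1.625 × 46.1 km = 74.9 km

D ≈ 74.9 km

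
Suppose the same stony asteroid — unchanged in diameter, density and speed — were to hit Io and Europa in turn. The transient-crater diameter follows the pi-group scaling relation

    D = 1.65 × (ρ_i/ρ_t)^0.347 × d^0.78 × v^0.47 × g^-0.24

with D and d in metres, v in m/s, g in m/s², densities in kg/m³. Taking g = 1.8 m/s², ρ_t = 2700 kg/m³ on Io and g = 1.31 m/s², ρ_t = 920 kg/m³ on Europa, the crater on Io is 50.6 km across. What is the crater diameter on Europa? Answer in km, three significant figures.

The impactor-only factors (d, v, ρ_i) cancel in the ratio, leaving D_Europa/D_Io = (g_Europa/g_Io)^-0.24 · (ρ_t,Io/ρ_t,Europa)^0.347.
(1.31/1.8)^-0.24 = 0.7278^-0.24 = 1.079
(2700/920)^0.347 = 2.935^0.347 = 1.453
Ratio = 1.079 × 1.453 = 1.568
D_Europa = 1.568 × 50.6 km = 79.3 km

D ≈ 79.3 km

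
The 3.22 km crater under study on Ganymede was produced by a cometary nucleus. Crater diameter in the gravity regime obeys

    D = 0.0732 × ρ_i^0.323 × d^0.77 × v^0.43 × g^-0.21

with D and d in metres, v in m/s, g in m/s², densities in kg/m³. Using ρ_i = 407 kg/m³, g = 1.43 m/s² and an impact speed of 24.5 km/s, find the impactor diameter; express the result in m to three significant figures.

Rearranging for d: d = [D / (0.0732 · 407^0.323 · 24500^0.43 · 1.43^-0.21)]^(1/0.77).
D = 3220 m.
407^0.323 = 6.965
24500^0.43 = 77.15
1.43^-0.21 = 0.9276
Denominator = 0.0732 × 6.965 × 77.15 × 0.9276 = 36.49
D / 36.49 = 3220 / 36.49 = 88.24
d = 88.24^(1/0.77) = 88.24^1.2987 = 336.4 m

d ≈ 336 m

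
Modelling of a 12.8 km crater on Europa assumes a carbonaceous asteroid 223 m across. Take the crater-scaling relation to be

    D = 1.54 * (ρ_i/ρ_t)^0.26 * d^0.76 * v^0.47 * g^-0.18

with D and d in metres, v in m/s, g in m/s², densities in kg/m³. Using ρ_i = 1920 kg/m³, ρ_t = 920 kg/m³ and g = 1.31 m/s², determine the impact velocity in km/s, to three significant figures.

Rearranging for v: v = [D / (1.54 · (1920/920)^0.26 · 223^0.76 · 1.31^-0.18)]^(1/0.47).
D = 12800 m.
(1920/920)^0.26 = 1.211
223^0.76 = 60.91
1.31^-0.18 = 0.9526
Denominator = 1.54 × 1.211 × 60.91 × 0.9526 = 108.2
D / 108.2 = 12800 / 108.2 = 118.3
v = 118.3^(1/0.47) = 118.3^2.1277 = 25745 m/s

v ≈ 25.7 km/s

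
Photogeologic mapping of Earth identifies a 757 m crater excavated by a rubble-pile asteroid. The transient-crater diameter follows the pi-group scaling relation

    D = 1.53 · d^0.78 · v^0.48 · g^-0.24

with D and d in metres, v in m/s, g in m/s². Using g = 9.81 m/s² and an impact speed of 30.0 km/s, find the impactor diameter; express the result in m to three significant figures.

d ≈ 10.1 m

Rearranging for d: d = [D / (1.53 · 30000^0.48 · 9.81^-0.24)]^(1/0.78).
30000^0.48 = 140.9
9.81^-0.24 = 0.5781
Denominator = 1.53 × 140.9 × 0.5781 = 124.6
D / 124.6 = 757 / 124.6 = 6.075
d = 6.075^(1/0.78) = 6.075^1.2821 = 10.11 m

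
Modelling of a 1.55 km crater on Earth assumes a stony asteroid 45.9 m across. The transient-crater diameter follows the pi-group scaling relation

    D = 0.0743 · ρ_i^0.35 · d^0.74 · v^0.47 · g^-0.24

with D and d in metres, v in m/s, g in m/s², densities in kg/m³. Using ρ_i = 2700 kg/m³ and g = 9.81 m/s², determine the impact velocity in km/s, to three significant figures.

Rearranging for v: v = [D / (0.0743 · 2700^0.35 · 45.9^0.74 · 9.81^-0.24)]^(1/0.47).
D = 1550 m.
2700^0.35 = 15.88
45.9^0.74 = 16.97
9.81^-0.24 = 0.5781
Denominator = 0.0743 × 15.88 × 16.97 × 0.5781 = 11.58
D / 11.58 = 1550 / 11.58 = 133.9
v = 133.9^(1/0.47) = 133.9^2.1277 = 33508 m/s

v ≈ 33.5 km/s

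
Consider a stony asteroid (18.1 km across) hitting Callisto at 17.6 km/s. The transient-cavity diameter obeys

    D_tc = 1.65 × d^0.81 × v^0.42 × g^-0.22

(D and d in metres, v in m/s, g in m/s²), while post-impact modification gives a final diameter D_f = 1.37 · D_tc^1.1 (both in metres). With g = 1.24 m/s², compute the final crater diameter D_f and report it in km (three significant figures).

D_f ≈ 1280 km

In SI: d = 18100 m, v = 17600 m/s.
d^0.81 = 18100^0.81 = 2810
v^0.42 = 17600^0.42 = 60.69
g^-0.22 = 1.24^-0.22 = 0.9538
D_tc = 1.65 × 2810 × 60.69 × 0.9538 = 2.684 × 10^5 m
D_f = 1.37 × (2.684 × 10^5)^1.1 = 1.283 × 10^6 m
     = 1283 km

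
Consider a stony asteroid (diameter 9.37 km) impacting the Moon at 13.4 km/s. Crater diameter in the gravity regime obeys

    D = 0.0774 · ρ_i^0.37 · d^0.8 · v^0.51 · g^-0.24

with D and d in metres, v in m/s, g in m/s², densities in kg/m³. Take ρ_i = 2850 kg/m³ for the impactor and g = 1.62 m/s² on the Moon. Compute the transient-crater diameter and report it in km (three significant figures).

D ≈ 251 km

In SI units: d = 9370 m, v = 13400 m/s.
ρ_i^0.37 = 2850^0.37 = 18.98
d^0.8 = 9370^0.8 = 1504
v^0.51 = 13400^0.51 = 127.3
g^-0.24 = 1.62^-0.24 = 0.8907
D = 0.0774 × 18.98 × 1504 × 127.3 × 0.8907 = 2.505 × 10^5 m
   = 250.5 km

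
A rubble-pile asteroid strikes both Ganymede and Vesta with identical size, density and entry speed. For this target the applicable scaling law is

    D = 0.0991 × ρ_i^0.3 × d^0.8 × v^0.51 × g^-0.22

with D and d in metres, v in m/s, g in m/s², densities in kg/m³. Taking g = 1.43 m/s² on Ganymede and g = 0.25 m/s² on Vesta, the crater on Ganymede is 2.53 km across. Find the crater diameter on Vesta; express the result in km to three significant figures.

D ≈ 3.71 km

All impactor-dependent factors cancel in the ratio, leaving D_Vesta/D_Ganymede = (g_Vesta/g_Ganymede)^-0.22.
(0.25/1.43)^-0.22 = 0.1748^-0.22 = 1.468
D_Vesta = 1.468 × 2.53 km = 3.71 km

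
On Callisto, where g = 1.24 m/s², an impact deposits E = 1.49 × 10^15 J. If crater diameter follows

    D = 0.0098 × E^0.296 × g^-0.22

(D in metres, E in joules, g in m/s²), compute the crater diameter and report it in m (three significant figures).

E^0.296 = (1.49 × 10^15)^0.296 = 3.099 × 10^4
g^-0.22 = 1.24^-0.22 = 0.9538
D = 0.0098 × 3.099 × 10^4 × 0.9538 = 289.7 m

D ≈ 290 m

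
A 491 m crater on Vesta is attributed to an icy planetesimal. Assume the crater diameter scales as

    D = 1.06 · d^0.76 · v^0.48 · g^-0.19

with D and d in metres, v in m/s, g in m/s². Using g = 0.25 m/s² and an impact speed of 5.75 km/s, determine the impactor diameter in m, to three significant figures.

Rearranging for d: d = [D / (1.06 · 5750^0.48 · 0.25^-0.19)]^(1/0.76).
5750^0.48 = 63.77
0.25^-0.19 = 1.301
Denominator = 1.06 × 63.77 × 1.301 = 87.94
D / 87.94 = 491 / 87.94 = 5.583
d = 5.583^(1/0.76) = 5.583^1.3158 = 9.610 m

d ≈ 9.61 m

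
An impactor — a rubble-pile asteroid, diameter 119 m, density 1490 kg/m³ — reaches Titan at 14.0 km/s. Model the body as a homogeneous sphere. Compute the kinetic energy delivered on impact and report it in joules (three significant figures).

v = 14000 m/s.
Mass m = (π/6) ρ d³ = (π/6) × 1490 × (119)³ = 1.315 × 10^9 kg
E = ½ m v² = 0.5 × 1.315 × 10^9 × (14000)² = 1.289 × 10^17 J

E ≈ 1.29 × 10^17 J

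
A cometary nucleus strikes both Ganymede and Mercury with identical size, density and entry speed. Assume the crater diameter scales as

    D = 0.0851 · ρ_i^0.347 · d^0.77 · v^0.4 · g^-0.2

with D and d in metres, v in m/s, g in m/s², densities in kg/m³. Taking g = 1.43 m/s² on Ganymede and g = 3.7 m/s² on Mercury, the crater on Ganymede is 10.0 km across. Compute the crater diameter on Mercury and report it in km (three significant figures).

All impactor-dependent factors cancel in the ratio, leaving D_Mercury/D_Ganymede = (g_Mercury/g_Ganymede)^-0.2.
(3.7/1.43)^-0.2 = 2.587^-0.2 = 0.8269
D_Mercury = 0.8269 × 10.0 km = 8.27 km

D ≈ 8.27 km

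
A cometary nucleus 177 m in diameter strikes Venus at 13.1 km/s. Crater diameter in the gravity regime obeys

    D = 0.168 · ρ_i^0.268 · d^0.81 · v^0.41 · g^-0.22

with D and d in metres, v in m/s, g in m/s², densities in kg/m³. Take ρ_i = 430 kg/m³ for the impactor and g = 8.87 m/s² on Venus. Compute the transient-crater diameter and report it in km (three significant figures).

In SI units: v = 13100 m/s.
ρ_i^0.268 = 430^0.268 = 5.079
d^0.81 = 177^0.81 = 66.20
v^0.41 = 13100^0.41 = 48.76
g^-0.22 = 8.87^-0.22 = 0.6187
D = 0.168 × 5.079 × 66.20 × 48.76 × 0.6187 = 1704 m
   = 1.704 km

D ≈ 1.70 km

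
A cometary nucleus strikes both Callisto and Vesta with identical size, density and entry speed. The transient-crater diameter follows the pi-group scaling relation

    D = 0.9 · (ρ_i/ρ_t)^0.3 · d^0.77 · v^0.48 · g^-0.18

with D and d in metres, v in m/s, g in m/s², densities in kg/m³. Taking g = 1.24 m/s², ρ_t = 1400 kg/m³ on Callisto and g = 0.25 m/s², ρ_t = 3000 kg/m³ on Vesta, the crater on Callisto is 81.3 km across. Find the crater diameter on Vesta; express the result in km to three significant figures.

D ≈ 86.3 km

The impactor-only factors (d, v, ρ_i) cancel in the ratio, leaving D_Vesta/D_Callisto = (g_Vesta/g_Callisto)^-0.18 · (ρ_t,Callisto/ρ_t,Vesta)^0.3.
(0.25/1.24)^-0.18 = 0.2016^-0.18 = 1.334
(1400/3000)^0.3 = 0.4667^0.3 = 0.7956
Ratio = 1.334 × 0.7956 = 1.061
D_Vesta = 1.061 × 81.3 km = 86.3 km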